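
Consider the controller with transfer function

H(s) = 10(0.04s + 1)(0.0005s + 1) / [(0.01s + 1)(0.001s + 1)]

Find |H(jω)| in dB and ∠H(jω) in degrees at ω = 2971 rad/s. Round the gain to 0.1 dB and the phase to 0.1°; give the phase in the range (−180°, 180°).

27.2 dB, -13.9°

At ω = 2971 rad/s:
zero (1 + j2971·0.04) = 1 + j118.84 → |·| ≈ 118.84, ∠ ≈ 89.52°
zero (1 + j2971·0.0005) = 1 + j1.4855 → |·| ≈ 1.7907, ∠ ≈ 56.05°
pole (1 + j2971·0.01) = 1 + j29.71 → |·| ≈ 29.727, ∠ ≈ 88.07°
pole (1 + j2971·0.001) = 1 + j2.971 → |·| ≈ 3.1348, ∠ ≈ 71.40°
|H| = 10 · 118.84 · 1.7907 / (29.727 · 3.1348) ≈ 22.836
Gain = 20 log₁₀(22.836) ≈ 27.17 dB
∠H = (89.52° + 56.05°) − (88.07° + 71.40°) = -13.90°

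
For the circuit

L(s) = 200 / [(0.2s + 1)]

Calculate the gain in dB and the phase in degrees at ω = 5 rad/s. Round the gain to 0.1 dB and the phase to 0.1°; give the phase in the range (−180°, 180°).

At ω = 5 rad/s:
pole (1 + j5·0.2) = 1 + j1 → |·| ≈ 1.4142, ∠ ≈ 45.00°
|L| = 200 · 1 / (1.4142) ≈ 141.42
Gain = 20 log₁₀(141.42) ≈ 43.01 dB
∠L = (0°) − (45.00°) = -45.00°

43.0 dB, -45.0°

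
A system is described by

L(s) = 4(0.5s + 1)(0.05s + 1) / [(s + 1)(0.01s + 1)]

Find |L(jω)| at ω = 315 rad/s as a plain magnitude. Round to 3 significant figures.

At ω = 315 rad/s:
zero (1 + j315·0.5) = 1 + j157.5 → |·| ≈ 157.5, ∠ ≈ 89.64°
zero (1 + j315·0.05) = 1 + j15.75 → |·| ≈ 15.782, ∠ ≈ 86.37°
pole (1 + j315·1) = 1 + j315 → |·| ≈ 315, ∠ ≈ 89.82°
pole (1 + j315·0.01) = 1 + j3.15 → |·| ≈ 3.3049, ∠ ≈ 72.39°
|L| = 4 · 157.5 · 15.782 / (315 · 3.3049) ≈ 9.5507

9.55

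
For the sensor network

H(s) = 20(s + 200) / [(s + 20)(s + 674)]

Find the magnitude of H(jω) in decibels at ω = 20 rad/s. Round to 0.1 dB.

-13.5 dB

At s = jω = j20:
zero (s+200): 200 + j20 → |·| = √(200²+20²) = √40400 ≈ 201, ∠ = arctan(20/200) ≈ 5.71°
pole (s+20): 20 + j20 → |·| = √(20²+20²) = √800 ≈ 28.284, ∠ = arctan(20/20) ≈ 45.00°
pole (s+674): 674 + j20 → |·| = √(674²+20²) = √454676 ≈ 674.3, ∠ = arctan(20/674) ≈ 1.70°
|H| = 20 · 201 / 19072 ≈ 0.21078
Gain = 20 log₁₀(0.21078) ≈ -13.52 dB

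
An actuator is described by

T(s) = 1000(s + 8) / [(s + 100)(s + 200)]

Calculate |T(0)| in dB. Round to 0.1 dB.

T(0) = 1000·8 / (100·200) = 0.4
20 log₁₀(0.4) ≈ -7.96 dB

-8.0 dB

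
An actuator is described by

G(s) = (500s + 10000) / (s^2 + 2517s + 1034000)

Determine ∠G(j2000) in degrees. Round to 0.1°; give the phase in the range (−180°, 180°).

-31.1°

Substitute s = j2000:
Numerator: 500(j2000) + 10000 = 10000 + j1000000
Denominator: (j2000)^2 + 2517(j2000) + 1034000 = -2966000 + j5034000
|N| = √(10000² + 1000000²) ≈ 1e+06, ∠N ≈ 89.43°
|D| = √(2966000² + 5034000²) ≈ 5.8428e+06, ∠D ≈ 120.51°
∠G = 89.43° − 120.51° = -31.08°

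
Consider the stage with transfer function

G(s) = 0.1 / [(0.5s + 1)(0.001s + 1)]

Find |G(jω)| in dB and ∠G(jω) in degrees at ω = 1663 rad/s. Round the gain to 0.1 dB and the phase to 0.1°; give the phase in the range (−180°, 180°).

-84.2 dB, -148.9°

At ω = 1663 rad/s:
pole (1 + j1663·0.5) = 1 + j831.5 → |·| ≈ 831.5, ∠ ≈ 89.93°
pole (1 + j1663·0.001) = 1 + j1.663 → |·| ≈ 1.9405, ∠ ≈ 58.98°
|G| = 0.1 · 1 / (831.5 · 1.9405) ≈ 6.1976e-05
Gain = 20 log₁₀(6.1976e-05) ≈ -84.16 dB
∠G = (0°) − (89.93° + 58.98°) = -148.91°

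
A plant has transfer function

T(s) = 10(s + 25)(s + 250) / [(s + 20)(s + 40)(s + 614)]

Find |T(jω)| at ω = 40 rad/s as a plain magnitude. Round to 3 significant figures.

0.0767

At s = jω = j40:
zero (s+25): 25 + j40 → |·| = √(25²+40²) = √2225 ≈ 47.17, ∠ = arctan(40/25) ≈ 57.99°
zero (s+250): 250 + j40 → |·| = √(250²+40²) = √64100 ≈ 253.18, ∠ = arctan(40/250) ≈ 9.09°
pole (s+20): 20 + j40 → |·| = √(20²+40²) = √2000 ≈ 44.721, ∠ = arctan(40/20) ≈ 63.43°
pole (s+40): 40 + j40 → |·| = √(40²+40²) = √3200 ≈ 56.569, ∠ = arctan(40/40) ≈ 45.00°
pole (s+614): 614 + j40 → |·| = √(614²+40²) = √378596 ≈ 615.3, ∠ = arctan(40/614) ≈ 3.73°
|T| = 10 · 11943 / 1.5566e+06 ≈ 0.076725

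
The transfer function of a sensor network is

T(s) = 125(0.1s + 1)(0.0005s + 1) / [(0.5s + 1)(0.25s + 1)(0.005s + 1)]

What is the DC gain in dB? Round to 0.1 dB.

T(0) = 125 · 1 / 1 = 125
20 log₁₀(125) ≈ 41.94 dB

41.9 dB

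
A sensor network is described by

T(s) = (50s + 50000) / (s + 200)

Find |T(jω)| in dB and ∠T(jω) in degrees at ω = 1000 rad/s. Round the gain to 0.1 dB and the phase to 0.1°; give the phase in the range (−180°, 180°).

36.8 dB, -33.7°

Substitute s = j1000:
Numerator: 50(j1000) + 50000 = 50000 + j50000
Denominator: (j1000) + 200 = 200 + j1000
|N| = √(50000² + 50000²) ≈ 70711, ∠N ≈ 45.00°
|D| = √(200² + 1000²) ≈ 1019.8, ∠D ≈ 78.69°
|T| = 70711 / 1019.8 ≈ 69.338
Gain = 20 log₁₀(69.338) ≈ 36.82 dB
∠T = 45.00° − 78.69° = -33.69°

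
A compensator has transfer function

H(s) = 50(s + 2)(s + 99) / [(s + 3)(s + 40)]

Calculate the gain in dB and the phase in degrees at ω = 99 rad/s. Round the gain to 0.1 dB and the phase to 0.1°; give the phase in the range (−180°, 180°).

36.3 dB, -22.4°

At s = jω = j99:
zero (s+2): 2 + j99 → |·| = √(2²+99²) = √9805 ≈ 99.02, ∠ = arctan(99/2) ≈ 88.84°
zero (s+99): 99 + j99 → |·| = √(99²+99²) = √19602 ≈ 140.01, ∠ = arctan(99/99) ≈ 45.00°
pole (s+3): 3 + j99 → |·| = √(3²+99²) = √9810 ≈ 99.045, ∠ = arctan(99/3) ≈ 88.26°
pole (s+40): 40 + j99 → |·| = √(40²+99²) = √11401 ≈ 106.78, ∠ = arctan(99/40) ≈ 68.00°
|H| = 50 · 13864 / 10576 ≈ 65.545
Gain = 20 log₁₀(65.545) ≈ 36.33 dB
∠H = 133.84° − 156.26° = -22.42°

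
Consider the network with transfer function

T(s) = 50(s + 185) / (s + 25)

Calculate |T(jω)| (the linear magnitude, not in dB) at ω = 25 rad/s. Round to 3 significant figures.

At s = jω = j25:
zero (s+185): 185 + j25 → |·| = √(185²+25²) = √34850 ≈ 186.68, ∠ = arctan(25/185) ≈ 7.70°
pole (s+25): 25 + j25 → |·| = √(25²+25²) = √1250 ≈ 35.355, ∠ = arctan(25/25) ≈ 45.00°
|T| = 50 · 186.68 / 35.355 ≈ 264.01

264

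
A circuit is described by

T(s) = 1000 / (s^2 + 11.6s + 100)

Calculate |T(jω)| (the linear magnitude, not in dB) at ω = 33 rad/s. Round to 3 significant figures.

At s = jω = j33:
quadratic: (j33)² + 11.6·j33 + 100 = -989 + j382.8 → |·| ≈ 1060.5, ∠ ≈ 158.84°
|T| = 1000 / 1060.5 ≈ 0.94295

0.943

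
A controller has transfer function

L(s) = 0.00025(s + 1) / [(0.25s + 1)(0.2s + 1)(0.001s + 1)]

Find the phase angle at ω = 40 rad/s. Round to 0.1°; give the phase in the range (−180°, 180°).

-80.9°

At ω = 40 rad/s:
zero (1 + j40·1) = 1 + j40 → |·| ≈ 40.012, ∠ ≈ 88.57°
pole (1 + j40·0.25) = 1 + j10 → |·| ≈ 10.05, ∠ ≈ 84.29°
pole (1 + j40·0.2) = 1 + j8 → |·| ≈ 8.0623, ∠ ≈ 82.87°
pole (1 + j40·0.001) = 1 + j0.04 → |·| ≈ 1.0008, ∠ ≈ 2.29°
∠L = (88.57°) − (84.29° + 82.87° + 2.29°) = -80.88°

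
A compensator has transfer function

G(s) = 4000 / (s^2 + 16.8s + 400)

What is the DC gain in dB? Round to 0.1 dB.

G(0) = 4000 / 400 = 10
20 log₁₀(10) ≈ 20.00 dB

20.0 dB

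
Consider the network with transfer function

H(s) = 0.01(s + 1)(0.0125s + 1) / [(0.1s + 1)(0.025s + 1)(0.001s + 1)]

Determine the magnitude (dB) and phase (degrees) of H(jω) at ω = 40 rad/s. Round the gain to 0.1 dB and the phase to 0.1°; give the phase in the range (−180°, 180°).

At ω = 40 rad/s:
zero (1 + j40·1) = 1 + j40 → |·| ≈ 40.012, ∠ ≈ 88.57°
zero (1 + j40·0.0125) = 1 + j0.5 → |·| ≈ 1.118, ∠ ≈ 26.57°
pole (1 + j40·0.1) = 1 + j4 → |·| ≈ 4.1231, ∠ ≈ 75.96°
pole (1 + j40·0.025) = 1 + j1 → |·| ≈ 1.4142, ∠ ≈ 45.00°
pole (1 + j40·0.001) = 1 + j0.04 → |·| ≈ 1.0008, ∠ ≈ 2.29°
|H| = 0.01 · 40.012 · 1.118 / (4.1231 · 1.4142 · 1.0008) ≈ 0.076657
Gain = 20 log₁₀(0.076657) ≈ -22.31 dB
∠H = (88.57° + 26.57°) − (75.96° + 45.00° + 2.29°) = -8.11°

-22.3 dB, -8.1°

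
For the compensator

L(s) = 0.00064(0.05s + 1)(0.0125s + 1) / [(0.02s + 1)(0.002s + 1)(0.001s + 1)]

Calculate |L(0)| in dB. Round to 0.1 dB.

L(0) = 0.00064 · 1 / 1 = 0.00064
20 log₁₀(0.00064) ≈ -63.88 dB

-63.9 dB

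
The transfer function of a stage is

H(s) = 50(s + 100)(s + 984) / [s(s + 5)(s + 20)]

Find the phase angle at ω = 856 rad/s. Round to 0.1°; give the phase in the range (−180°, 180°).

-144.0°

At s = jω = j856:
zero (s+100): 100 + j856 → |·| = √(100²+856²) = √742736 ≈ 861.82, ∠ = arctan(856/100) ≈ 83.34°
zero (s+984): 984 + j856 → |·| = √(984²+856²) = √1700992 ≈ 1304.2, ∠ = arctan(856/984) ≈ 41.02°
pole (s+5): 5 + j856 → |·| = √(5²+856²) = √732761 ≈ 856.01, ∠ = arctan(856/5) ≈ 89.67°
pole (s+20): 20 + j856 → |·| = √(20²+856²) = √733136 ≈ 856.23, ∠ = arctan(856/20) ≈ 88.66°
pole at origin: |s| = 856, ∠ = 90.00° (in denominator)
∠H = 124.36° − 268.33° = -143.97°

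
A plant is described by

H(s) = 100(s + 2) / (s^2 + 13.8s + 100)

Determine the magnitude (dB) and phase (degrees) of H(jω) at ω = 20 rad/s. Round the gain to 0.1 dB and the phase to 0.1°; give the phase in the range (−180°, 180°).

13.9 dB, -53.1°

At s = jω = j20:
zero (s+2): 2 + j20 → |·| = √(2²+20²) = √404 ≈ 20.1, ∠ = arctan(20/2) ≈ 84.29°
quadratic: (j20)² + 13.8·j20 + 100 = -300 + j276 → |·| ≈ 407.65, ∠ ≈ 137.39°
|H| = 100 · 20.1 / 407.65 ≈ 4.9307
Gain = 20 log₁₀(4.9307) ≈ 13.86 dB
∠H = 84.29° − 137.39° = -53.10°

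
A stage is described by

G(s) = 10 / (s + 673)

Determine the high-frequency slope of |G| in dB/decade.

Each pole contributes −20 dB/decade at high frequency; each zero contributes +20 dB/decade.
Net: 0 zero(s) − 1 pole(s) → -20 dB/decade.

-20 dB/decade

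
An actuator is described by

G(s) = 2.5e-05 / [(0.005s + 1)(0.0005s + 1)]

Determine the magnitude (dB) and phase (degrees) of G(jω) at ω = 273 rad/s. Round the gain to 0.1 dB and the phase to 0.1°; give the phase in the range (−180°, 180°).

At ω = 273 rad/s:
pole (1 + j273·0.005) = 1 + j1.365 → |·| ≈ 1.6921, ∠ ≈ 53.77°
pole (1 + j273·0.0005) = 1 + j0.1365 → |·| ≈ 1.0093, ∠ ≈ 7.77°
|G| = 2.5e-05 · 1 / (1.6921 · 1.0093) ≈ 1.4638e-05
Gain = 20 log₁₀(1.4638e-05) ≈ -96.69 dB
∠G = (0°) − (53.77° + 7.77°) = -61.54°

-96.7 dB, -61.5°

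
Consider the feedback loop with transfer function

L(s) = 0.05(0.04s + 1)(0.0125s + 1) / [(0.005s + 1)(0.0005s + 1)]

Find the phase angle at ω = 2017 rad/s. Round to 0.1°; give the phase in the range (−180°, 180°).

47.4°

At ω = 2017 rad/s:
zero (1 + j2017·0.04) = 1 + j80.68 → |·| ≈ 80.686, ∠ ≈ 89.29°
zero (1 + j2017·0.0125) = 1 + j25.2125 → |·| ≈ 25.232, ∠ ≈ 87.73°
pole (1 + j2017·0.005) = 1 + j10.085 → |·| ≈ 10.134, ∠ ≈ 84.34°
pole (1 + j2017·0.0005) = 1 + j1.0085 → |·| ≈ 1.4202, ∠ ≈ 45.24°
∠L = (89.29° + 87.73°) − (84.34° + 45.24°) = 47.44°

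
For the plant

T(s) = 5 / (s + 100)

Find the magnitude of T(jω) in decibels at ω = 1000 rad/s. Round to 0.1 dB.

At s = jω = j1000:
pole (s+100): 100 + j1000 → |·| = √(100²+1000²) = √1010000 ≈ 1005, ∠ = arctan(1000/100) ≈ 84.29°
|T| = 5 / 1005 ≈ 0.0049751
Gain = 20 log₁₀(0.0049751) ≈ -46.06 dB

-46.1 dB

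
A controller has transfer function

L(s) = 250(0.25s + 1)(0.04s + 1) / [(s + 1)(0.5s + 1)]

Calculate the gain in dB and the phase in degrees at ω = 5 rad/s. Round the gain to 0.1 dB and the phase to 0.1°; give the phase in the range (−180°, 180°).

29.5 dB, -84.2°

At ω = 5 rad/s:
zero (1 + j5·0.25) = 1 + j1.25 → |·| ≈ 1.6008, ∠ ≈ 51.34°
zero (1 + j5·0.04) = 1 + j0.2 → |·| ≈ 1.0198, ∠ ≈ 11.31°
pole (1 + j5·1) = 1 + j5 → |·| ≈ 5.099, ∠ ≈ 78.69°
pole (1 + j5·0.5) = 1 + j2.5 → |·| ≈ 2.6926, ∠ ≈ 68.20°
|L| = 250 · 1.6008 · 1.0198 / (5.099 · 2.6926) ≈ 29.726
Gain = 20 log₁₀(29.726) ≈ 29.46 dB
∠L = (51.34° + 11.31°) − (78.69° + 68.20°) = -84.24°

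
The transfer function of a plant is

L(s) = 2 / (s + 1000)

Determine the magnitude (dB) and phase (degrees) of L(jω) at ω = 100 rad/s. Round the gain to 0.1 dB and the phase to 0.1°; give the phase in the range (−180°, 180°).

Substitute s = j100:
Numerator: 2 = 2 + j0
Denominator: (j100) + 1000 = 1000 + j100
|N| = √(2² + 0²) ≈ 2, ∠N ≈ 0.00°
|D| = √(1000² + 100²) ≈ 1005, ∠D ≈ 5.71°
|L| = 2 / 1005 ≈ 0.00199
Gain = 20 log₁₀(0.00199) ≈ -54.02 dB
∠L = 0.00° − 5.71° = -5.71°

-54.0 dB, -5.7°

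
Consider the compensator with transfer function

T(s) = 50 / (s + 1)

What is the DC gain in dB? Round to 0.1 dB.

34.0 dB

T(0) = 50 / 1 = 50
20 log₁₀(50) ≈ 33.98 dB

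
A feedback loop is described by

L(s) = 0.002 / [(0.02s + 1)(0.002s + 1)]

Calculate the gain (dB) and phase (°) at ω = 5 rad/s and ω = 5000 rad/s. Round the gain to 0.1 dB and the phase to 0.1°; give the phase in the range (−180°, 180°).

ω = 5: -54.0 dB, -6.3°; ω = 5000: -114.0 dB, -173.7°

At ω = 5 rad/s:
pole (1 + j5·0.02) = 1 + j0.1 → |·| ≈ 1.005, ∠ ≈ 5.71°
pole (1 + j5·0.002) = 1 + j0.01 → |·| ≈ 1, ∠ ≈ 0.57°
|L| = 0.002 · 1 / (1.005 · 1) ≈ 0.00199
Gain = 20 log₁₀(0.00199) ≈ -54.02 dB
∠L = (0°) − (5.71° + 0.57°) = -6.28°

At ω = 5000 rad/s:
pole (1 + j5000·0.02) = 1 + j100 → |·| ≈ 100, ∠ ≈ 89.43°
pole (1 + j5000·0.002) = 1 + j10 → |·| ≈ 10.05, ∠ ≈ 84.29°
|L| = 0.002 · 1 / (100 · 10.05) ≈ 1.99e-06
Gain = 20 log₁₀(1.99e-06) ≈ -114.02 dB
∠L = (0°) − (89.43° + 84.29°) = -173.72°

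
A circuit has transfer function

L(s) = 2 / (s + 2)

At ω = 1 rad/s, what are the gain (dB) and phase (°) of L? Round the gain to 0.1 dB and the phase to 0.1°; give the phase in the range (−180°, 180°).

At s = jω = j1:
pole (s+2): 2 + j1 → |·| = √(2²+1²) = √5 ≈ 2.2361, ∠ = arctan(1/2) ≈ 26.57°
|L| = 2 / 2.2361 ≈ 0.89441
Gain = 20 log₁₀(0.89441) ≈ -0.97 dB
∠L = 0.00° − 26.57° = -26.57°

-1.0 dB, -26.6°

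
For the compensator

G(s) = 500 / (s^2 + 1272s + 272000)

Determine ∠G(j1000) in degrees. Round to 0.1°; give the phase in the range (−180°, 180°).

Substitute s = j1000:
Numerator: 500 = 500 + j0
Denominator: (j1000)^2 + 1272(j1000) + 272000 = -728000 + j1272000
|N| = √(500² + 0²) ≈ 500, ∠N ≈ 0.00°
|D| = √(728000² + 1272000²) ≈ 1.4656e+06, ∠D ≈ 119.78°
∠G = 0.00° − 119.78° = -119.78°

-119.8°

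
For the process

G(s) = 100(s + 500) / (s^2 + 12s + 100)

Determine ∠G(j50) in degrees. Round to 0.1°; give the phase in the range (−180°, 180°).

At s = jω = j50:
zero (s+500): 500 + j50 → |·| = √(500²+50²) = √252500 ≈ 502.49, ∠ = arctan(50/500) ≈ 5.71°
quadratic: (j50)² + 12·j50 + 100 = -2400 + j600 → |·| ≈ 2473.9, ∠ ≈ 165.96°
∠G = 5.71° − 165.96° = -160.25°

-160.3°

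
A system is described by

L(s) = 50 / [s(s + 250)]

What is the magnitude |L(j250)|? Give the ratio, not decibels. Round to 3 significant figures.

At s = jω = j250:
pole (s+250): 250 + j250 → |·| = √(250²+250²) = √125000 ≈ 353.55, ∠ = arctan(250/250) ≈ 45.00°
pole at origin: |s| = 250, ∠ = 90.00° (in denominator)
|L| = 50 / 88388 ≈ 0.00056569

0.000566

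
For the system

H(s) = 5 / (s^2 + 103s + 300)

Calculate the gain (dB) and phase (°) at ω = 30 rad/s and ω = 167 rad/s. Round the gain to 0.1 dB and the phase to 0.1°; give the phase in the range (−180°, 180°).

Substitute s = j30:
Numerator: 5 = 5 + j0
Denominator: (j30)^2 + 103(j30) + 300 = -600 + j3090
|N| = √(5² + 0²) ≈ 5, ∠N ≈ 0.00°
|D| = √(600² + 3090²) ≈ 3147.7, ∠D ≈ 100.99°
|H| = 5 / 3147.7 ≈ 0.0015885
Gain = 20 log₁₀(0.0015885) ≈ -55.98 dB
∠H = 0.00° − 100.99° = -100.99°

Substitute s = j167:
Numerator: 5 = 5 + j0
Denominator: (j167)^2 + 103(j167) + 300 = -27589 + j17201
|N| = √(5² + 0²) ≈ 5, ∠N ≈ 0.00°
|D| = √(27589² + 17201²) ≈ 32512, ∠D ≈ 148.06°
|H| = 5 / 32512 ≈ 0.00015379
Gain = 20 log₁₀(0.00015379) ≈ -76.26 dB
∠H = 0.00° − 148.06° = -148.06°

ω = 30: -56.0 dB, -101.0°; ω = 167: -76.3 dB, -148.1°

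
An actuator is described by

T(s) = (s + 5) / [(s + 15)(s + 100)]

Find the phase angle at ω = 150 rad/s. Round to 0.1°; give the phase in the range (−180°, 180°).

At s = jω = j150:
zero (s+5): 5 + j150 → |·| = √(5²+150²) = √22525 ≈ 150.08, ∠ = arctan(150/5) ≈ 88.09°
pole (s+15): 15 + j150 → |·| = √(15²+150²) = √22725 ≈ 150.75, ∠ = arctan(150/15) ≈ 84.29°
pole (s+100): 100 + j150 → |·| = √(100²+150²) = √32500 ≈ 180.28, ∠ = arctan(150/100) ≈ 56.31°
∠T = 88.09° − 140.60° = -52.51°

-52.5°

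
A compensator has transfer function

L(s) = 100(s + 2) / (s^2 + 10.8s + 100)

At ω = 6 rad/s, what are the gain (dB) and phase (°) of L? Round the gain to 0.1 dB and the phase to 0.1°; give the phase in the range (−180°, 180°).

At s = jω = j6:
zero (s+2): 2 + j6 → |·| = √(2²+6²) = √40 ≈ 6.3246, ∠ = arctan(6/2) ≈ 71.57°
quadratic: (j6)² + 10.8·j6 + 100 = 64 + j64.8 → |·| ≈ 91.077, ∠ ≈ 45.36°
|L| = 100 · 6.3246 / 91.077 ≈ 6.9442
Gain = 20 log₁₀(6.9442) ≈ 16.83 dB
∠L = 71.57° − 45.36° = 26.21°

16.8 dB, 26.2°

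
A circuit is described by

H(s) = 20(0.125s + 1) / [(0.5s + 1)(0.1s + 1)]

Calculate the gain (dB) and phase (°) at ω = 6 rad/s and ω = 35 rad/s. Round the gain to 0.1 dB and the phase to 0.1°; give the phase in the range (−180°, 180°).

ω = 6: 16.6 dB, -65.7°; ω = 35: 3.0 dB, -83.7°

At ω = 6 rad/s:
zero (1 + j6·0.125) = 1 + j0.75 → |·| ≈ 1.25, ∠ ≈ 36.87°
pole (1 + j6·0.5) = 1 + j3 → |·| ≈ 3.1623, ∠ ≈ 71.57°
pole (1 + j6·0.1) = 1 + j0.6 → |·| ≈ 1.1662, ∠ ≈ 30.96°
|H| = 20 · 1.25 / (3.1623 · 1.1662) ≈ 6.779
Gain = 20 log₁₀(6.779) ≈ 16.62 dB
∠H = (36.87°) − (71.57° + 30.96°) = -65.66°

At ω = 35 rad/s:
zero (1 + j35·0.125) = 1 + j4.375 → |·| ≈ 4.4878, ∠ ≈ 77.12°
pole (1 + j35·0.5) = 1 + j17.5 → |·| ≈ 17.529, ∠ ≈ 86.73°
pole (1 + j35·0.1) = 1 + j3.5 → |·| ≈ 3.6401, ∠ ≈ 74.05°
|H| = 20 · 4.4878 / (17.529 · 3.6401) ≈ 1.4067
Gain = 20 log₁₀(1.4067) ≈ 2.96 dB
∠H = (77.12°) − (86.73° + 74.05°) = -83.66°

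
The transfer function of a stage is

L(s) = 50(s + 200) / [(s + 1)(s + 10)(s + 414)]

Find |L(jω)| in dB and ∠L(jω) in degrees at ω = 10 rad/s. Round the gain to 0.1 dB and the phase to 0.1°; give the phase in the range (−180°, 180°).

-15.4 dB, -127.8°

At s = jω = j10:
zero (s+200): 200 + j10 → |·| = √(200²+10²) = √40100 ≈ 200.25, ∠ = arctan(10/200) ≈ 2.86°
pole (s+1): 1 + j10 → |·| = √(1²+10²) = √101 ≈ 10.05, ∠ = arctan(10/1) ≈ 84.29°
pole (s+10): 10 + j10 → |·| = √(10²+10²) = √200 ≈ 14.142, ∠ = arctan(10/10) ≈ 45.00°
pole (s+414): 414 + j10 → |·| = √(414²+10²) = √171496 ≈ 414.12, ∠ = arctan(10/414) ≈ 1.38°
|L| = 50 · 200.25 / 58858 ≈ 0.17011
Gain = 20 log₁₀(0.17011) ≈ -15.39 dB
∠L = 2.86° − 130.67° = -127.81°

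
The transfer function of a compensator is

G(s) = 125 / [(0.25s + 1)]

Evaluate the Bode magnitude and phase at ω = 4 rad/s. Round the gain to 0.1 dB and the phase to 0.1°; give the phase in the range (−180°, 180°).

At ω = 4 rad/s:
pole (1 + j4·0.25) = 1 + j1 → |·| ≈ 1.4142, ∠ ≈ 45.00°
|G| = 125 · 1 / (1.4142) ≈ 88.389
Gain = 20 log₁₀(88.389) ≈ 38.93 dB
∠G = (0°) − (45.00°) = -45.00°

38.9 dB, -45.0°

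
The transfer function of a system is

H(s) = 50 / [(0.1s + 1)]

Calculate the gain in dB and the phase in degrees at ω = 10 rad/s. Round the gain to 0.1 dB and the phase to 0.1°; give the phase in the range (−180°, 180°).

31.0 dB, -45.0°

At ω = 10 rad/s:
pole (1 + j10·0.1) = 1 + j1 → |·| ≈ 1.4142, ∠ ≈ 45.00°
|H| = 50 · 1 / (1.4142) ≈ 35.356
Gain = 20 log₁₀(35.356) ≈ 30.97 dB
∠H = (0°) − (45.00°) = -45.00°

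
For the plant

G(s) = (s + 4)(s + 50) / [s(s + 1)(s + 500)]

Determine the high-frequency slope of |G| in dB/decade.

-20 dB/decade

Each pole contributes −20 dB/decade at high frequency; each zero contributes +20 dB/decade.
Net: 2 zero(s) − 3 pole(s) → -20 dB/decade.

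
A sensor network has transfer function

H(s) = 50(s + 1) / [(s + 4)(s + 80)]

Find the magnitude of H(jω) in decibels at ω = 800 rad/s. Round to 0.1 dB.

At s = jω = j800:
zero (s+1): 1 + j800 → |·| = √(1²+800²) = √640001 ≈ 800, ∠ = arctan(800/1) ≈ 89.93°
pole (s+4): 4 + j800 → |·| = √(4²+800²) = √640016 ≈ 800.01, ∠ = arctan(800/4) ≈ 89.71°
pole (s+80): 80 + j800 → |·| = √(80²+800²) = √646400 ≈ 803.99, ∠ = arctan(800/80) ≈ 84.29°
|H| = 50 · 800 / 6.432e+05 ≈ 0.062189
Gain = 20 log₁₀(0.062189) ≈ -24.13 dB

-24.1 dB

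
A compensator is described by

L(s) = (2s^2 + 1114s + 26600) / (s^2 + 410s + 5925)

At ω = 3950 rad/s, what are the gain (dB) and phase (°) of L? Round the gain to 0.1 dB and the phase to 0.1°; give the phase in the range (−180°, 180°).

Substitute s = j3950:
Numerator: 2(j3950)^2 + 1114(j3950) + 26600 = -31178400 + j4400300
Denominator: (j3950)^2 + 410(j3950) + 5925 = -15596575 + j1619500
|N| = √(31178400² + 4400300²) ≈ 3.1487e+07, ∠N ≈ 171.97°
|D| = √(15596575² + 1619500²) ≈ 1.568e+07, ∠D ≈ 174.07°
|L| = 3.1487e+07 / 1.568e+07 ≈ 2.0081
Gain = 20 log₁₀(2.0081) ≈ 6.06 dB
∠L = 171.97° − 174.07° = -2.10°

6.1 dB, -2.1°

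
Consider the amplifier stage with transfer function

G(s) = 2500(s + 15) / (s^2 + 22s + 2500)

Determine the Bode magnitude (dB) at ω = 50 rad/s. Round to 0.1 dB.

At s = jω = j50:
zero (s+15): 15 + j50 → |·| = √(15²+50²) = √2725 ≈ 52.202, ∠ = arctan(50/15) ≈ 73.30°
quadratic: (j50)² + 22·j50 + 2500 = 0 + j1100 → |·| ≈ 1100, ∠ ≈ 90.00°
|G| = 2500 · 52.202 / 1100 ≈ 118.64
Gain = 20 log₁₀(118.64) ≈ 41.48 dB

41.5 dB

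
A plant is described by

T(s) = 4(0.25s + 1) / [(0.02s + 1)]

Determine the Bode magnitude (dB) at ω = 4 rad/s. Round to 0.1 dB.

15.0 dB

At ω = 4 rad/s:
zero (1 + j4·0.25) = 1 + j1 → |·| ≈ 1.4142, ∠ ≈ 45.00°
pole (1 + j4·0.02) = 1 + j0.08 → |·| ≈ 1.0032, ∠ ≈ 4.57°
|T| = 4 · 1.4142 / (1.0032) ≈ 5.6388
Gain = 20 log₁₀(5.6388) ≈ 15.02 dB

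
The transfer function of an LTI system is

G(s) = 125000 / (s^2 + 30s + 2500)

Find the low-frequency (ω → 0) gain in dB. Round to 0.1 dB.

G(0) = 125000 / 2500 = 50
20 log₁₀(50) ≈ 33.98 dB

34.0 dB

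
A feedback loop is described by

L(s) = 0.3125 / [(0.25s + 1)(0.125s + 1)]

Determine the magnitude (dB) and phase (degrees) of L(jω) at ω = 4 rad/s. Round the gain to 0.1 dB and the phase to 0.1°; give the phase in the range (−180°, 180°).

-14.1 dB, -71.6°

At ω = 4 rad/s:
pole (1 + j4·0.25) = 1 + j1 → |·| ≈ 1.4142, ∠ ≈ 45.00°
pole (1 + j4·0.125) = 1 + j0.5 → |·| ≈ 1.118, ∠ ≈ 26.57°
|L| = 0.3125 · 1 / (1.4142 · 1.118) ≈ 0.19765
Gain = 20 log₁₀(0.19765) ≈ -14.08 dB
∠L = (0°) − (45.00° + 26.57°) = -71.57°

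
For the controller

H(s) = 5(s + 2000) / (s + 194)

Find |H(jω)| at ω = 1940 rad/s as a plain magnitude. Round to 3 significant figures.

At s = jω = j1940:
zero (s+2000): 2000 + j1940 → |·| = √(2000²+1940²) = √7763600 ≈ 2786.3, ∠ = arctan(1940/2000) ≈ 44.13°
pole (s+194): 194 + j1940 → |·| = √(194²+1940²) = √3801236 ≈ 1949.7, ∠ = arctan(1940/194) ≈ 84.29°
|H| = 5 · 2786.3 / 1949.7 ≈ 7.1455

7.15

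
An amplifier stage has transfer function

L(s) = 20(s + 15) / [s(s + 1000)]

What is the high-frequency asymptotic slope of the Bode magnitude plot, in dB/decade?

Each pole contributes −20 dB/decade at high frequency; each zero contributes +20 dB/decade.
Net: 1 zero(s) − 2 pole(s) → -20 dB/decade.

-20 dB/decade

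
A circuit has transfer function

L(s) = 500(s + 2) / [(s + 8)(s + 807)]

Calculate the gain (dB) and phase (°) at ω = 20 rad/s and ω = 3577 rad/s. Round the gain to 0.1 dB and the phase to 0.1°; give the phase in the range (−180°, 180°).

At s = jω = j20:
zero (s+2): 2 + j20 → |·| = √(2²+20²) = √404 ≈ 20.1, ∠ = arctan(20/2) ≈ 84.29°
pole (s+8): 8 + j20 → |·| = √(8²+20²) = √464 ≈ 21.541, ∠ = arctan(20/8) ≈ 68.20°
pole (s+807): 807 + j20 → |·| = √(807²+20²) = √651649 ≈ 807.25, ∠ = arctan(20/807) ≈ 1.42°
|L| = 500 · 20.1 / 17389 ≈ 0.57795
Gain = 20 log₁₀(0.57795) ≈ -4.76 dB
∠L = 84.29° − 69.62° = 14.67°

At s = jω = j3577:
zero (s+2): 2 + j3577 → |·| = √(2²+3577²) = √12794933 ≈ 3577, ∠ = arctan(3577/2) ≈ 89.97°
pole (s+8): 8 + j3577 → |·| = √(8²+3577²) = √12794993 ≈ 3577, ∠ = arctan(3577/8) ≈ 89.87°
pole (s+807): 807 + j3577 → |·| = √(807²+3577²) = √13446178 ≈ 3666.9, ∠ = arctan(3577/807) ≈ 77.29°
|L| = 500 · 3577 / 1.3117e+07 ≈ 0.13635
Gain = 20 log₁₀(0.13635) ≈ -17.31 dB
∠L = 89.97° − 167.16° = -77.19°

ω = 20: -4.8 dB, 14.7°; ω = 3577: -17.3 dB, -77.2°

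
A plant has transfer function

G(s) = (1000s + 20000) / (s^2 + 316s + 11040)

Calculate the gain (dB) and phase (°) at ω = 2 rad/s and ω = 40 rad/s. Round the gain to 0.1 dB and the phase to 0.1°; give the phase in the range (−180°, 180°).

ω = 2: 5.2 dB, 2.4°; ω = 40: 9.1 dB, 10.2°

Substitute s = j2:
Numerator: 1000(j2) + 20000 = 20000 + j2000
Denominator: (j2)^2 + 316(j2) + 11040 = 11036 + j632
|N| = √(20000² + 2000²) ≈ 20100, ∠N ≈ 5.71°
|D| = √(11036² + 632²) ≈ 11054, ∠D ≈ 3.28°
|G| = 20100 / 11054 ≈ 1.8183
Gain = 20 log₁₀(1.8183) ≈ 5.19 dB
∠G = 5.71° − 3.28° = 2.43°

Substitute s = j40:
Numerator: 1000(j40) + 20000 = 20000 + j40000
Denominator: (j40)^2 + 316(j40) + 11040 = 9440 + j12640
|N| = √(20000² + 40000²) ≈ 44721, ∠N ≈ 63.43°
|D| = √(9440² + 12640²) ≈ 15776, ∠D ≈ 53.25°
|G| = 44721 / 15776 ≈ 2.8347
Gain = 20 log₁₀(2.8347) ≈ 9.05 dB
∠G = 63.43° − 53.25° = 10.18°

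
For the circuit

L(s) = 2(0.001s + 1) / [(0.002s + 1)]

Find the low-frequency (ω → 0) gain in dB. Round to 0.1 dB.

L(0) = 2 · 1 / 1 = 2
20 log₁₀(2) ≈ 6.02 dB

6.0 dB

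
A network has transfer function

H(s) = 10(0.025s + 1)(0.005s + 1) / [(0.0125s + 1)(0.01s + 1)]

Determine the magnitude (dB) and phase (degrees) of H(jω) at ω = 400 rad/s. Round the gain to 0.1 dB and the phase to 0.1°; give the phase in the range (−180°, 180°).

At ω = 400 rad/s:
zero (1 + j400·0.025) = 1 + j10 → |·| ≈ 10.05, ∠ ≈ 84.29°
zero (1 + j400·0.005) = 1 + j2 → |·| ≈ 2.2361, ∠ ≈ 63.43°
pole (1 + j400·0.0125) = 1 + j5 → |·| ≈ 5.099, ∠ ≈ 78.69°
pole (1 + j400·0.01) = 1 + j4 → |·| ≈ 4.1231, ∠ ≈ 75.96°
|H| = 10 · 10.05 · 2.2361 / (5.099 · 4.1231) ≈ 10.689
Gain = 20 log₁₀(10.689) ≈ 20.58 dB
∠H = (84.29° + 63.43°) − (78.69° + 75.96°) = -6.93°

20.6 dB, -6.9°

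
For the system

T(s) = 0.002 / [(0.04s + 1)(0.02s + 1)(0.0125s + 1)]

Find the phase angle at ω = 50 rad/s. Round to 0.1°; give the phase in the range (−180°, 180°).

-140.4°

At ω = 50 rad/s:
pole (1 + j50·0.04) = 1 + j2 → |·| ≈ 2.2361, ∠ ≈ 63.43°
pole (1 + j50·0.02) = 1 + j1 → |·| ≈ 1.4142, ∠ ≈ 45.00°
pole (1 + j50·0.0125) = 1 + j0.625 → |·| ≈ 1.1792, ∠ ≈ 32.01°
∠T = (0°) − (63.43° + 45.00° + 32.01°) = -140.44°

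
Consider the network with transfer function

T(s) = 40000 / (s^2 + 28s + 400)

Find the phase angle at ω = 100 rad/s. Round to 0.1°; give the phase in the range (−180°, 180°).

At s = jω = j100:
quadratic: (j100)² + 28·j100 + 400 = -9600 + j2800 → |·| ≈ 10000, ∠ ≈ 163.74°
∠T = 0.00° − 163.74° = -163.74°

-163.7°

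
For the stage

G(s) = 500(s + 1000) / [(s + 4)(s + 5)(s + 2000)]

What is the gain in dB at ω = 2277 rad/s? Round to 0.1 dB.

At s = jω = j2277:
zero (s+1000): 1000 + j2277 → |·| = √(1000²+2277²) = √6184729 ≈ 2486.9, ∠ = arctan(2277/1000) ≈ 66.29°
pole (s+4): 4 + j2277 → |·| = √(4²+2277²) = √5184745 ≈ 2277, ∠ = arctan(2277/4) ≈ 89.90°
pole (s+5): 5 + j2277 → |·| = √(5²+2277²) = √5184754 ≈ 2277, ∠ = arctan(2277/5) ≈ 89.87°
pole (s+2000): 2000 + j2277 → |·| = √(2000²+2277²) = √9184729 ≈ 3030.6, ∠ = arctan(2277/2000) ≈ 48.71°
|G| = 500 · 2486.9 / 1.5713e+10 ≈ 7.9135e-05
Gain = 20 log₁₀(7.9135e-05) ≈ -82.03 dB

-82.0 dB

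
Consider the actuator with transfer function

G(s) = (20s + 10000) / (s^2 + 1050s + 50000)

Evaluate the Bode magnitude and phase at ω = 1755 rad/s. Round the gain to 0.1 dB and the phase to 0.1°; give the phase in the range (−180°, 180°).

Substitute s = j1755:
Numerator: 20(j1755) + 10000 = 10000 + j35100
Denominator: (j1755)^2 + 1050(j1755) + 50000 = -3030025 + j1842750
|N| = √(10000² + 35100²) ≈ 36497, ∠N ≈ 74.10°
|D| = √(3030025² + 1842750²) ≈ 3.5464e+06, ∠D ≈ 148.69°
|G| = 36497 / 3.5464e+06 ≈ 0.010291
Gain = 20 log₁₀(0.010291) ≈ -39.75 dB
∠G = 74.10° − 148.69° = -74.59°

-39.8 dB, -74.6°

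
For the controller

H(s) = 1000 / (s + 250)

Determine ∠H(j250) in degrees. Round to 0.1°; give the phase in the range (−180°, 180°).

At s = jω = j250:
pole (s+250): 250 + j250 → |·| = √(250²+250²) = √125000 ≈ 353.55, ∠ = arctan(250/250) ≈ 45.00°
∠H = 0.00° − 45.00° = -45.00°

-45.0°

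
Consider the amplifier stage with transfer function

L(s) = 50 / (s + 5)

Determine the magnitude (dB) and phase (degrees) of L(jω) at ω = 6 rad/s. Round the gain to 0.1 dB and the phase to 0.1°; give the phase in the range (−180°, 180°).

At s = jω = j6:
pole (s+5): 5 + j6 → |·| = √(5²+6²) = √61 ≈ 7.8102, ∠ = arctan(6/5) ≈ 50.19°
|L| = 50 / 7.8102 ≈ 6.4019
Gain = 20 log₁₀(6.4019) ≈ 16.13 dB
∠L = 0.00° − 50.19° = -50.19°

16.1 dB, -50.2°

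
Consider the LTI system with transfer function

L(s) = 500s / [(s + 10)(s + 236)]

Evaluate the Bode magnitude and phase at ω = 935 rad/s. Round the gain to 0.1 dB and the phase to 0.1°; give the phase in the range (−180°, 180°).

-5.7 dB, -75.2°

At s = jω = j935:
zero at origin: s = j935 → |·| = 935, ∠ = 90.00°
pole (s+10): 10 + j935 → |·| = √(10²+935²) = √874325 ≈ 935.05, ∠ = arctan(935/10) ≈ 89.39°
pole (s+236): 236 + j935 → |·| = √(236²+935²) = √929921 ≈ 964.32, ∠ = arctan(935/236) ≈ 75.83°
|L| = 500 · 935 / 9.0169e+05 ≈ 0.51847
Gain = 20 log₁₀(0.51847) ≈ -5.71 dB
∠L = 90.00° − 165.22° = -75.22°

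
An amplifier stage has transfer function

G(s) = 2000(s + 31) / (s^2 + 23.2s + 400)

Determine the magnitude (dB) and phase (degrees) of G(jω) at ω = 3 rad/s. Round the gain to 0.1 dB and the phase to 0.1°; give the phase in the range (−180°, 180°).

43.9 dB, -4.6°

At s = jω = j3:
zero (s+31): 31 + j3 → |·| = √(31²+3²) = √970 ≈ 31.145, ∠ = arctan(3/31) ≈ 5.53°
quadratic: (j3)² + 23.2·j3 + 400 = 391 + j69.6 → |·| ≈ 397.15, ∠ ≈ 10.09°
|G| = 2000 · 31.145 / 397.15 ≈ 156.84
Gain = 20 log₁₀(156.84) ≈ 43.91 dB
∠G = 5.53° − 10.09° = -4.56°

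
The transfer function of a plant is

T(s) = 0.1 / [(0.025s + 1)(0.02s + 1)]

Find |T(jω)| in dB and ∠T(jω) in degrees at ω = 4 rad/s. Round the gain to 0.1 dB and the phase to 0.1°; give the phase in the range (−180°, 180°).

At ω = 4 rad/s:
pole (1 + j4·0.025) = 1 + j0.1 → |·| ≈ 1.005, ∠ ≈ 5.71°
pole (1 + j4·0.02) = 1 + j0.08 → |·| ≈ 1.0032, ∠ ≈ 4.57°
|T| = 0.1 · 1 / (1.005 · 1.0032) ≈ 0.099185
Gain = 20 log₁₀(0.099185) ≈ -20.07 dB
∠T = (0°) − (5.71° + 4.57°) = -10.28°

-20.1 dB, -10.3°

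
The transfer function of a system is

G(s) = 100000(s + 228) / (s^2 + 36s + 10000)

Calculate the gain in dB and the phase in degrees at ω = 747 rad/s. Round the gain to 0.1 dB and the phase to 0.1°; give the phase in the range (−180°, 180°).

43.1 dB, -104.2°

At s = jω = j747:
zero (s+228): 228 + j747 → |·| = √(228²+747²) = √609993 ≈ 781.02, ∠ = arctan(747/228) ≈ 73.03°
quadratic: (j747)² + 36·j747 + 10000 = -548009 + j26892 → |·| ≈ 5.4867e+05, ∠ ≈ 177.19°
|G| = 100000 · 781.02 / 5.4867e+05 ≈ 142.35
Gain = 20 log₁₀(142.35) ≈ 43.07 dB
∠G = 73.03° − 177.19° = -104.16°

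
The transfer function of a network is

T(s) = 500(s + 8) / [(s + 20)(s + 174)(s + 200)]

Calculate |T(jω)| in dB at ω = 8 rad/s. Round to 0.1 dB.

-42.5 dB

At s = jω = j8:
zero (s+8): 8 + j8 → |·| = √(8²+8²) = √128 ≈ 11.314, ∠ = arctan(8/8) ≈ 45.00°
pole (s+20): 20 + j8 → |·| = √(20²+8²) = √464 ≈ 21.541, ∠ = arctan(8/20) ≈ 21.80°
pole (s+174): 174 + j8 → |·| = √(174²+8²) = √30340 ≈ 174.18, ∠ = arctan(8/174) ≈ 2.63°
pole (s+200): 200 + j8 → |·| = √(200²+8²) = √40064 ≈ 200.16, ∠ = arctan(8/200) ≈ 2.29°
|T| = 500 · 11.314 / 7.51e+05 ≈ 0.0075326
Gain = 20 log₁₀(0.0075326) ≈ -42.46 dB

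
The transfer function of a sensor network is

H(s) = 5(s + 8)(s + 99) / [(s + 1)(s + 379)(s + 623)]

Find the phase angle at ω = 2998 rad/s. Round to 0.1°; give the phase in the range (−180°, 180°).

At s = jω = j2998:
zero (s+8): 8 + j2998 → |·| = √(8²+2998²) = √8988068 ≈ 2998, ∠ = arctan(2998/8) ≈ 89.85°
zero (s+99): 99 + j2998 → |·| = √(99²+2998²) = √8997805 ≈ 2999.6, ∠ = arctan(2998/99) ≈ 88.11°
pole (s+1): 1 + j2998 → |·| = √(1²+2998²) = √8988005 ≈ 2998, ∠ = arctan(2998/1) ≈ 89.98°
pole (s+379): 379 + j2998 → |·| = √(379²+2998²) = √9131645 ≈ 3021.9, ∠ = arctan(2998/379) ≈ 82.80°
pole (s+623): 623 + j2998 → |·| = √(623²+2998²) = √9376133 ≈ 3062, ∠ = arctan(2998/623) ≈ 78.26°
∠H = 177.96° − 251.04° = -73.08°

-73.1°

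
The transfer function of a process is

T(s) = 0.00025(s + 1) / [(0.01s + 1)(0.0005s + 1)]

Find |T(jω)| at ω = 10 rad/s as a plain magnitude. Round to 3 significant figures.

At ω = 10 rad/s:
zero (1 + j10·1) = 1 + j10 → |·| ≈ 10.05, ∠ ≈ 84.29°
pole (1 + j10·0.01) = 1 + j0.1 → |·| ≈ 1.005, ∠ ≈ 5.71°
pole (1 + j10·0.0005) = 1 + j0.005 → |·| ≈ 1, ∠ ≈ 0.29°
|T| = 0.00025 · 10.05 / (1.005 · 1) ≈ 0.0025

0.00250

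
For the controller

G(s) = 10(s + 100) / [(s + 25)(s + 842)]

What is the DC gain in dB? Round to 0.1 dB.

-26.5 dB

G(0) = 10·100 / (25·842) ≈ 0.047506
20 log₁₀(0.047506) ≈ -26.47 dB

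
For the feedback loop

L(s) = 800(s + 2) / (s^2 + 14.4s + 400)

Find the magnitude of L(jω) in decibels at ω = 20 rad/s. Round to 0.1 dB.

34.9 dB

At s = jω = j20:
zero (s+2): 2 + j20 → |·| = √(2²+20²) = √404 ≈ 20.1, ∠ = arctan(20/2) ≈ 84.29°
quadratic: (j20)² + 14.4·j20 + 400 = 0 + j288 → |·| ≈ 288, ∠ ≈ 90.00°
|L| = 800 · 20.1 / 288 ≈ 55.833
Gain = 20 log₁₀(55.833) ≈ 34.94 dB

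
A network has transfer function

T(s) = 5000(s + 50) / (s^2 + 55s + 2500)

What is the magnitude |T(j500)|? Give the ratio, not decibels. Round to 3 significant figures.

10.1

At s = jω = j500:
zero (s+50): 50 + j500 → |·| = √(50²+500²) = √252500 ≈ 502.49, ∠ = arctan(500/50) ≈ 84.29°
quadratic: (j500)² + 55·j500 + 2500 = -247500 + j27500 → |·| ≈ 2.4902e+05, ∠ ≈ 173.66°
|T| = 5000 · 502.49 / 2.4902e+05 ≈ 10.089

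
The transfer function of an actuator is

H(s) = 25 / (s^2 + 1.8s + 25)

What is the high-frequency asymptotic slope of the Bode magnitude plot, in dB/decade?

Each pole contributes −20 dB/decade at high frequency; each zero contributes +20 dB/decade.
Net: 0 zero(s) − 2 pole(s) → -40 dB/decade.

-40 dB/decade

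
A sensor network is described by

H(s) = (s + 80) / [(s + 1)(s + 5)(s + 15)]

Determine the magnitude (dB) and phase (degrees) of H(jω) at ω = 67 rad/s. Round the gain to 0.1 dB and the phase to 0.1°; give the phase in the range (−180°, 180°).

At s = jω = j67:
zero (s+80): 80 + j67 → |·| = √(80²+67²) = √10889 ≈ 104.35, ∠ = arctan(67/80) ≈ 39.95°
pole (s+1): 1 + j67 → |·| = √(1²+67²) = √4490 ≈ 67.007, ∠ = arctan(67/1) ≈ 89.14°
pole (s+5): 5 + j67 → |·| = √(5²+67²) = √4514 ≈ 67.186, ∠ = arctan(67/5) ≈ 85.73°
pole (s+15): 15 + j67 → |·| = √(15²+67²) = √4714 ≈ 68.659, ∠ = arctan(67/15) ≈ 77.38°
|H| = 1 · 104.35 / 3.091e+05 ≈ 0.00033759
Gain = 20 log₁₀(0.00033759) ≈ -69.43 dB
∠H = 39.95° − 252.25° = -212.30° ≡ 147.70° (principal value)

-69.4 dB, 147.7°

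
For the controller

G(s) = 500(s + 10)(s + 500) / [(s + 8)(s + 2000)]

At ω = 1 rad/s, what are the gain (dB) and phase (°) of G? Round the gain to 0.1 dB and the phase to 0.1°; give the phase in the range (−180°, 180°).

43.9 dB, -1.3°

At s = jω = j1:
zero (s+10): 10 + j1 → |·| = √(10²+1²) = √101 ≈ 10.05, ∠ = arctan(1/10) ≈ 5.71°
zero (s+500): 500 + j1 → |·| = √(500²+1²) = √250001 ≈ 500, ∠ = arctan(1/500) ≈ 0.11°
pole (s+8): 8 + j1 → |·| = √(8²+1²) = √65 ≈ 8.0623, ∠ = arctan(1/8) ≈ 7.13°
pole (s+2000): 2000 + j1 → |·| = √(2000²+1²) = √4000001 ≈ 2000, ∠ = arctan(1/2000) ≈ 0.03°
|G| = 500 · 5025 / 16125 ≈ 155.81
Gain = 20 log₁₀(155.81) ≈ 43.85 dB
∠G = 5.82° − 7.16° = -1.34°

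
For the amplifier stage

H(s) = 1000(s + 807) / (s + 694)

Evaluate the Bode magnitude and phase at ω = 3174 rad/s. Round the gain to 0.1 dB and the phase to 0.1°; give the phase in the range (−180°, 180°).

60.1 dB, -1.9°

At s = jω = j3174:
zero (s+807): 807 + j3174 → |·| = √(807²+3174²) = √10725525 ≈ 3275, ∠ = arctan(3174/807) ≈ 75.73°
pole (s+694): 694 + j3174 → |·| = √(694²+3174²) = √10555912 ≈ 3249, ∠ = arctan(3174/694) ≈ 77.67°
|H| = 1000 · 3275 / 3249 ≈ 1008
Gain = 20 log₁₀(1008) ≈ 60.07 dB
∠H = 75.73° − 77.67° = -1.94°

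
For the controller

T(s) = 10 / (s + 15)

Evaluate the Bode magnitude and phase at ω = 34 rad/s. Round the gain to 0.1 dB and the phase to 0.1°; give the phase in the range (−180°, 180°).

At s = jω = j34:
pole (s+15): 15 + j34 → |·| = √(15²+34²) = √1381 ≈ 37.162, ∠ = arctan(34/15) ≈ 66.19°
|T| = 10 / 37.162 ≈ 0.26909
Gain = 20 log₁₀(0.26909) ≈ -11.40 dB
∠T = 0.00° − 66.19° = -66.19°

-11.4 dB, -66.2°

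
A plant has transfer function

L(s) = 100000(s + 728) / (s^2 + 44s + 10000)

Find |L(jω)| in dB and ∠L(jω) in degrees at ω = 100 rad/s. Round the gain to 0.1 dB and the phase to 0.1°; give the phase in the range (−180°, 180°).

At s = jω = j100:
zero (s+728): 728 + j100 → |·| = √(728²+100²) = √539984 ≈ 734.84, ∠ = arctan(100/728) ≈ 7.82°
quadratic: (j100)² + 44·j100 + 10000 = 0 + j4400 → |·| ≈ 4400, ∠ ≈ 90.00°
|L| = 100000 · 734.84 / 4400 ≈ 16701
Gain = 20 log₁₀(16701) ≈ 84.45 dB
∠L = 7.82° − 90.00° = -82.18°

84.5 dB, -82.2°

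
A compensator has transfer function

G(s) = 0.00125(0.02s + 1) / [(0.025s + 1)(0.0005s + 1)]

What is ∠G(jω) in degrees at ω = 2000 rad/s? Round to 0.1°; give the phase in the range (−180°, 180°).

-45.3°

At ω = 2000 rad/s:
zero (1 + j2000·0.02) = 1 + j40 → |·| ≈ 40.012, ∠ ≈ 88.57°
pole (1 + j2000·0.025) = 1 + j50 → |·| ≈ 50.01, ∠ ≈ 88.85°
pole (1 + j2000·0.0005) = 1 + j1 → |·| ≈ 1.4142, ∠ ≈ 45.00°
∠G = (88.57°) − (88.85° + 45.00°) = -45.28°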